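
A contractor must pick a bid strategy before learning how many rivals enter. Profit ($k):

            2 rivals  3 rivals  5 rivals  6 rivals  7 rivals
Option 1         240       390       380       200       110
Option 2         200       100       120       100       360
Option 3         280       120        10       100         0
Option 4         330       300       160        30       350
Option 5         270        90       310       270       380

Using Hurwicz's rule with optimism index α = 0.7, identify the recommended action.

Option 1: 0.7·390 + 0.3·110 = 306
Option 2: 0.7·360 + 0.3·100 = 282
Option 3: 0.7·280 + 0.3·0 = 196
Option 4: 0.7·350 + 0.3·30 = 254
Option 5: 0.7·380 + 0.3·90 = 293
Highest Hurwicz score = 306 → Option 1.

Option 1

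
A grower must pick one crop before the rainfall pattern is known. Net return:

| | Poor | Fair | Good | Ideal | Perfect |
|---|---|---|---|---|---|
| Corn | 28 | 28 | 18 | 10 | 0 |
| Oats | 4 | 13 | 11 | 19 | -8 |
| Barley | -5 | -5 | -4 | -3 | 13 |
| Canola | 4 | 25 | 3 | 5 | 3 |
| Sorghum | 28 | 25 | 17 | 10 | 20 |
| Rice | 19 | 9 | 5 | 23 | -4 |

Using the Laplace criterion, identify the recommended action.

Row averages: Corn=16.8, Oats=7.8, Barley=-0.8, Canola=8, Sorghum=20, Rice=10.4
Highest average = 20 → Sorghum.

Sorghum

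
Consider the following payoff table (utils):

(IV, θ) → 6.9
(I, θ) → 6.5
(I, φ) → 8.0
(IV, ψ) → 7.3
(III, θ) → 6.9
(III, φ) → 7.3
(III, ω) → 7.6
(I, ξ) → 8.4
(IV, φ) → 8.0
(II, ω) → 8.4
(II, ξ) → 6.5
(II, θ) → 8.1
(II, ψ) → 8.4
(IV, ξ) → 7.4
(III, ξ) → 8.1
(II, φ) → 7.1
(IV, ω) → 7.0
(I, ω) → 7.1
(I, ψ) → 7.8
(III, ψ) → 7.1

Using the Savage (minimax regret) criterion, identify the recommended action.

Column bests: θ=8.1, φ=8.0, ψ=8.4, ω=8.4, ξ=8.4.
I regrets: 1.6, 0.0, 0.6, 1.3, 0.0 → max 1.6
II regrets: 0.0, 0.9, 0.0, 0.0, 1.9 → max 1.9
III regrets: 1.2, 0.7, 1.3, 0.8, 0.3 → max 1.3
IV regrets: 1.2, 0.0, 1.1, 1.4, 1.0 → max 1.4
Smallest max regret = 1.3 → III.

III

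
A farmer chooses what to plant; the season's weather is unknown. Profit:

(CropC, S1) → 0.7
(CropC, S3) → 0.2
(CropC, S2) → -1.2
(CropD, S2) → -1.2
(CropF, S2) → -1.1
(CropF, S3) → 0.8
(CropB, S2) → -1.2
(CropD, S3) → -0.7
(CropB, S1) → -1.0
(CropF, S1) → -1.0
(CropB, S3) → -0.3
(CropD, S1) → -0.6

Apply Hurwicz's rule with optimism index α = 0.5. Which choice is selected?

CropC: 0.5·0.7 + 0.5·(-1.2) = -0.25
CropD: 0.5·(-0.6) + 0.5·(-1.2) = -0.9
CropB: 0.5·(-0.3) + 0.5·(-1.2) = -0.75
CropF: 0.5·0.8 + 0.5·(-1.1) = -0.15
Highest Hurwicz score = -0.15 → CropF.

CropF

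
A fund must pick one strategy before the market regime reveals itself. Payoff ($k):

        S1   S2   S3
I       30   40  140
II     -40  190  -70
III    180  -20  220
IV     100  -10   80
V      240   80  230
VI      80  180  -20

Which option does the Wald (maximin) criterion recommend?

Row minima: I=30, II=-70, III=-20, IV=-10, V=80, VI=-20
Best worst-case = 80 → V.

V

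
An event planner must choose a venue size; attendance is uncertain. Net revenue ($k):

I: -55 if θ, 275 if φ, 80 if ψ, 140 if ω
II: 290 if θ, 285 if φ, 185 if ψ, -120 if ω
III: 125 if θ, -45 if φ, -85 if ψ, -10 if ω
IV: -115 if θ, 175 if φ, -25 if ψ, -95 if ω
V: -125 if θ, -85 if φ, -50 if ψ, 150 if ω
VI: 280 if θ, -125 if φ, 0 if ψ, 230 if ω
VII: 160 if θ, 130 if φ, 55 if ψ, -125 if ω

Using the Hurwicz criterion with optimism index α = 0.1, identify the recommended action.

I

I: 0.1·275 + 0.9·(-55) = -22
II: 0.1·290 + 0.9·(-120) = -79
III: 0.1·125 + 0.9·(-85) = -64
IV: 0.1·175 + 0.9·(-115) = -86
V: 0.1·150 + 0.9·(-125) = -97.5
VI: 0.1·280 + 0.9·(-125) = -84.5
VII: 0.1·160 + 0.9·(-125) = -96.5
Highest Hurwicz score = -22 → I.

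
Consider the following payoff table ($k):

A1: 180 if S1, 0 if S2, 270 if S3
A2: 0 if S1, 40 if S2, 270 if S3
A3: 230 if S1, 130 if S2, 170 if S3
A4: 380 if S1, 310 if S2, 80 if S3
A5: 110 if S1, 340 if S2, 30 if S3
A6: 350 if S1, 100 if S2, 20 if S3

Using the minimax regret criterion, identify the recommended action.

A4

Column bests: S1=380, S2=340, S3=270.
A1 regrets: 200, 340, 0 → max 340
A2 regrets: 380, 300, 0 → max 380
A3 regrets: 150, 210, 100 → max 210
A4 regrets: 0, 30, 190 → max 190
A5 regrets: 270, 0, 240 → max 270
A6 regrets: 30, 240, 250 → max 250
Smallest max regret = 190 → A4.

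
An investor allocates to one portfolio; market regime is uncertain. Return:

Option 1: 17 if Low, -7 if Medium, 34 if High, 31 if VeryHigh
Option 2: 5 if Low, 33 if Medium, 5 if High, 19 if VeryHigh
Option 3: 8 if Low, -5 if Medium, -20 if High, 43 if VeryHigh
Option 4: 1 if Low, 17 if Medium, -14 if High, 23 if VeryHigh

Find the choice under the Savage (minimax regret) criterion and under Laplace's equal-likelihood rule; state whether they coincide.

Column bests: Low=17, Medium=33, High=34, VeryHigh=43.
Option 1 regrets: 0, 40, 0, 12 → max 40
Option 2 regrets: 12, 0, 29, 24 → max 29
Option 3 regrets: 9, 38, 54, 0 → max 54
Option 4 regrets: 16, 16, 48, 20 → max 48
Smallest max regret = 29 → Option 2.
Row averages: Option 1=18.75, Option 2=15.5, Option 3=6.5, Option 4=6.75
Highest average = 18.75 → Option 1.

minimax regret → Option 2; laplace → Option 1 (disagree)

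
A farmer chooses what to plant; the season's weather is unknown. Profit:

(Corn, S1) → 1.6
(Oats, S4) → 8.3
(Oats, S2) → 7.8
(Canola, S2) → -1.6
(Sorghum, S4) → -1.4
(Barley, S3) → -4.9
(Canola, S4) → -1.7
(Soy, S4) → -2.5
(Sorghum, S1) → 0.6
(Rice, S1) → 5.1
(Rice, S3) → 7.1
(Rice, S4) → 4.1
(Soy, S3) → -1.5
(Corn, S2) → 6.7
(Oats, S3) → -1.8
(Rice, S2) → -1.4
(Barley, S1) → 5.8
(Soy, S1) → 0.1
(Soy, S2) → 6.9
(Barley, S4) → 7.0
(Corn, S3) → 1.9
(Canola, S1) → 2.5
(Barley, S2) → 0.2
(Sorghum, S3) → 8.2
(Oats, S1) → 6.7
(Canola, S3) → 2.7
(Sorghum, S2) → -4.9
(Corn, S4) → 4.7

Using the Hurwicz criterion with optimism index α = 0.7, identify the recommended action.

Barley: 0.7·7.0 + 0.3·(-4.9) = 3.43
Sorghum: 0.7·8.2 + 0.3·(-4.9) = 4.27
Oats: 0.7·8.3 + 0.3·(-1.8) = 5.27
Corn: 0.7·6.7 + 0.3·1.6 = 5.17
Rice: 0.7·7.1 + 0.3·(-1.4) = 4.55
Canola: 0.7·2.7 + 0.3·(-1.7) = 1.38
Soy: 0.7·6.9 + 0.3·(-2.5) = 4.08
Highest Hurwicz score = 5.27 → Oats.

Oats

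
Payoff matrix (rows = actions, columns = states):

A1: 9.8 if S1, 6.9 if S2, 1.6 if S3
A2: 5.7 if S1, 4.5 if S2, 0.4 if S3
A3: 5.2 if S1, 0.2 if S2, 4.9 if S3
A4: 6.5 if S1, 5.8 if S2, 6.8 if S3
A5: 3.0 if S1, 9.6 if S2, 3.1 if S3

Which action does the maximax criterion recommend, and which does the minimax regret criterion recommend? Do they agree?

Row maxima: A1=9.8, A2=5.7, A3=5.2, A4=6.8, A5=9.6
Best best-case = 9.8 → A1.
Column bests: S1=9.8, S2=9.6, S3=6.8.
A1 regrets: 0.0, 2.7, 5.2 → max 5.2
A2 regrets: 4.1, 5.1, 6.4 → max 6.4
A3 regrets: 4.6, 9.4, 1.9 → max 9.4
A4 regrets: 3.3, 3.8, 0.0 → max 3.8
A5 regrets: 6.8, 0.0, 3.7 → max 6.8
Smallest max regret = 3.8 → A4.

maximax → A1; minimax regret → A4 (disagree)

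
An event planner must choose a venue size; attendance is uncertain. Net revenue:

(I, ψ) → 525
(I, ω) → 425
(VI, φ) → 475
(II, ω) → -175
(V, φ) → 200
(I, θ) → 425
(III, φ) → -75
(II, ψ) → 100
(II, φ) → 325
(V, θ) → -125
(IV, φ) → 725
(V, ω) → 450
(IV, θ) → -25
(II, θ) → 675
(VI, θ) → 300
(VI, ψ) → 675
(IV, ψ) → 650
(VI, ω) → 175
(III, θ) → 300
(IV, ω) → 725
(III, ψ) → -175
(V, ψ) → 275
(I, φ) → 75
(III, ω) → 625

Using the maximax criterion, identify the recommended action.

IV

Row maxima: I=525, II=675, III=625, IV=725, V=450, VI=675
Best best-case = 725 → IV.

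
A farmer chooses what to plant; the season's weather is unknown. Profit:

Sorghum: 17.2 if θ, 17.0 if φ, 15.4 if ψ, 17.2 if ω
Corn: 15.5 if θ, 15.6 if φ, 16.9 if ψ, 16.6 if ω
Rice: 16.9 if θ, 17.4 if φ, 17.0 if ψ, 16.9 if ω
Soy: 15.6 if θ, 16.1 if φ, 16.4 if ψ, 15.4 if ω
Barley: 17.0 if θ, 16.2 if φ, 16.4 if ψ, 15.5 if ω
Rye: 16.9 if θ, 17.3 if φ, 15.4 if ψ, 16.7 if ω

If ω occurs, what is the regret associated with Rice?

0.3

Best payoff under ω is 17.2.
Regret = 17.2 − 16.9 = 0.3.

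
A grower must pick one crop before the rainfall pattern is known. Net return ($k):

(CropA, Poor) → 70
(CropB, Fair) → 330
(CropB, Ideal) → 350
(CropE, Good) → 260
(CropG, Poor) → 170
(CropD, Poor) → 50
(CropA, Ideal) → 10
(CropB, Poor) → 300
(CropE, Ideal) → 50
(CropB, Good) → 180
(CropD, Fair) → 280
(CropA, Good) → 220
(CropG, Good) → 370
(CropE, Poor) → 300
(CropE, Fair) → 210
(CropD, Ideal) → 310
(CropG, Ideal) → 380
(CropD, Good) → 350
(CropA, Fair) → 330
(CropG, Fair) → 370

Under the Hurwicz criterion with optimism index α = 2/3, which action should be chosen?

CropD: 2/3·350 + 1/3·50 = 250
CropB: 2/3·350 + 1/3·180 = 880/3
CropE: 2/3·300 + 1/3·50 = 650/3
CropG: 2/3·380 + 1/3·170 = 310
CropA: 2/3·330 + 1/3·10 = 670/3
Highest Hurwicz score = 310 → CropG.

CropG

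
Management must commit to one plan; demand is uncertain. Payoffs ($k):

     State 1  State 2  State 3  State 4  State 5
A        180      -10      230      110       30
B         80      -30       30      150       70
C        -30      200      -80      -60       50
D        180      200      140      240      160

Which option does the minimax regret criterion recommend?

D

Column bests: State 1=180, State 2=200, State 3=230, State 4=240, State 5=160.
A regrets: 0, 210, 0, 130, 130 → max 210
B regrets: 100, 230, 200, 90, 90 → max 230
C regrets: 210, 0, 310, 300, 110 → max 310
D regrets: 0, 0, 90, 0, 0 → max 90
Smallest max regret = 90 → D.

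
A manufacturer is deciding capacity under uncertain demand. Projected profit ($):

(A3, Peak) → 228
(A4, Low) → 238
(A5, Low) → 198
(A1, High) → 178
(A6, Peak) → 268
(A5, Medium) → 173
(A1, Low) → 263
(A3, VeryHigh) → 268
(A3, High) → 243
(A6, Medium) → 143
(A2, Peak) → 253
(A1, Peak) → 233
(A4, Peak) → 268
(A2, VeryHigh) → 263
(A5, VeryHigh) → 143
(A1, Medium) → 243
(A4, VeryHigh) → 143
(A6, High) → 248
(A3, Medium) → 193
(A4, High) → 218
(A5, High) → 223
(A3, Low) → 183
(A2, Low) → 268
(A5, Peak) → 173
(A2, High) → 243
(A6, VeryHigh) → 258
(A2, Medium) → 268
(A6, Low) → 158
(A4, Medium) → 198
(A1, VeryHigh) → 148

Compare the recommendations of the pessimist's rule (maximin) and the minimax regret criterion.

Row minima: A1=148, A2=243, A3=183, A4=143, A5=143, A6=143
Best worst-case = 243 → A2.
Column bests: Low=268, Medium=268, High=248, VeryHigh=268, Peak=268.
A1 regrets: 5, 25, 70, 120, 35 → max 120
A2 regrets: 0, 0, 5, 5, 15 → max 15
A3 regrets: 85, 75, 5, 0, 40 → max 85
A4 regrets: 30, 70, 30, 125, 0 → max 125
A5 regrets: 70, 95, 25, 125, 95 → max 125
A6 regrets: 110, 125, 0, 10, 0 → max 125
Smallest max regret = 15 → A2.

maximin → A2; minimax regret → A2 (agree)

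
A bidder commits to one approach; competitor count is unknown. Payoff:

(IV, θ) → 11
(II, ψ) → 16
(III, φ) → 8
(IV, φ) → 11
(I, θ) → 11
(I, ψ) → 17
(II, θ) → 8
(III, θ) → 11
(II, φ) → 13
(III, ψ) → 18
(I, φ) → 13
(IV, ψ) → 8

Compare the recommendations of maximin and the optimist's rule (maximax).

maximin → I; maximax → III (disagree)

Row minima: I=11, II=8, III=8, IV=8
Best worst-case = 11 → I.
Row maxima: I=17, II=16, III=18, IV=11
Best best-case = 18 → III.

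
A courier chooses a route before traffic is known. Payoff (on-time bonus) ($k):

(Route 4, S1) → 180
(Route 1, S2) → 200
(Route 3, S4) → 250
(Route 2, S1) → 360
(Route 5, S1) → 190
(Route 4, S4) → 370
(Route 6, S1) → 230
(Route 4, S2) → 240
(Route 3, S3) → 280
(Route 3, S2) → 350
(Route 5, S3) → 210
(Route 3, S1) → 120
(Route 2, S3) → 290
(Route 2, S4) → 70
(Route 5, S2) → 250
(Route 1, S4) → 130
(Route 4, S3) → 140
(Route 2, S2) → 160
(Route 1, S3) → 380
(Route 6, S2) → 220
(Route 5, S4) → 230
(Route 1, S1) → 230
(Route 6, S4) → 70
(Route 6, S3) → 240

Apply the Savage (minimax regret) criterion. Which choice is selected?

Route 5

Column bests: S1=360, S2=350, S3=380, S4=370.
Route 1 regrets: 130, 150, 0, 240 → max 240
Route 2 regrets: 0, 190, 90, 300 → max 300
Route 3 regrets: 240, 0, 100, 120 → max 240
Route 4 regrets: 180, 110, 240, 0 → max 240
Route 5 regrets: 170, 100, 170, 140 → max 170
Route 6 regrets: 130, 130, 140, 300 → max 300
Smallest max regret = 170 → Route 5.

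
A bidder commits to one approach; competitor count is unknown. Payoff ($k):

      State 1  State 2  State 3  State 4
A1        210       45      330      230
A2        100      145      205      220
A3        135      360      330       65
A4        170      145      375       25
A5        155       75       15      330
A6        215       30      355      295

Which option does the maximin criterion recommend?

Row minima: A1=45, A2=100, A3=65, A4=25, A5=15, A6=30
Best worst-case = 100 → A2.

A2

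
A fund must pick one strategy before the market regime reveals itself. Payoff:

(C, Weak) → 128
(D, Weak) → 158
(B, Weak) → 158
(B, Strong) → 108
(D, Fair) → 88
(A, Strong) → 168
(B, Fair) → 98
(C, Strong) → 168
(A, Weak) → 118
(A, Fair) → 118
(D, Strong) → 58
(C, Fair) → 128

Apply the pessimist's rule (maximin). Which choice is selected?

Row minima: A=118, B=98, C=128, D=58
Best worst-case = 128 → C.

C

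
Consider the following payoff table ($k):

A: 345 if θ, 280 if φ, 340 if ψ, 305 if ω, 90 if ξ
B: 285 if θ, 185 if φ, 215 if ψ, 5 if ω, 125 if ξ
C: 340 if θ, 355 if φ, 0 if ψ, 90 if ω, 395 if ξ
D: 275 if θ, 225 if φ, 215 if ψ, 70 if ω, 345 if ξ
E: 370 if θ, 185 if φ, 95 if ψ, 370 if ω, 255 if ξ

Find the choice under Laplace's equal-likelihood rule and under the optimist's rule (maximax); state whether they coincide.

Row averages: A=272, B=163, C=236, D=226, E=255
Highest average = 272 → A.
Row maxima: A=345, B=285, C=395, D=345, E=370
Best best-case = 395 → C.

laplace → A; maximax → C (disagree)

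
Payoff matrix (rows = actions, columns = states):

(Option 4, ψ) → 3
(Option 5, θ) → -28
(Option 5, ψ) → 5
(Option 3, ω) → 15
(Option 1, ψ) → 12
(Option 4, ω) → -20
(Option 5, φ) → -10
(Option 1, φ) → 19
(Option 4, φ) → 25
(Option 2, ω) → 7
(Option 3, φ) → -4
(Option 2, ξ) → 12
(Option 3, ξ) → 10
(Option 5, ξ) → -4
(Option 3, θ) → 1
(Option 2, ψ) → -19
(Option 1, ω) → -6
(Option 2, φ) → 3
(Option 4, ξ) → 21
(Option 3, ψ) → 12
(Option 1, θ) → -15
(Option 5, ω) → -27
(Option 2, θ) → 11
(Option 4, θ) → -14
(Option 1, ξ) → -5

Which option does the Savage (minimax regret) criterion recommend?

Column bests: θ=11, φ=25, ψ=12, ω=15, ξ=21.
Option 1 regrets: 26, 6, 0, 21, 26 → max 26
Option 2 regrets: 0, 22, 31, 8, 9 → max 31
Option 3 regrets: 10, 29, 0, 0, 11 → max 29
Option 4 regrets: 25, 0, 9, 35, 0 → max 35
Option 5 regrets: 39, 35, 7, 42, 25 → max 42
Smallest max regret = 26 → Option 1.

Option 1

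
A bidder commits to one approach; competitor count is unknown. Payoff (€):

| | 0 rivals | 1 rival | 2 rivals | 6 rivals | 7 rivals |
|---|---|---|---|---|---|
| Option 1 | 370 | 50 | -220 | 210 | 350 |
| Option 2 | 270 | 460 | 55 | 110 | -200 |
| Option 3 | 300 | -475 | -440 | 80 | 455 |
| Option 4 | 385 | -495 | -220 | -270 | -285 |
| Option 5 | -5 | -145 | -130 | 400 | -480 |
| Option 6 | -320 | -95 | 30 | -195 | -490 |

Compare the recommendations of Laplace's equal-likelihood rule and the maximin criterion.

laplace → Option 1; maximin → Option 2 (disagree)

Row averages: Option 1=152, Option 2=139, Option 3=-16, Option 4=-177, Option 5=-72, Option 6=-214
Highest average = 152 → Option 1.
Row minima: Option 1=-220, Option 2=-200, Option 3=-475, Option 4=-495, Option 5=-480, Option 6=-490
Best worst-case = -200 → Option 2.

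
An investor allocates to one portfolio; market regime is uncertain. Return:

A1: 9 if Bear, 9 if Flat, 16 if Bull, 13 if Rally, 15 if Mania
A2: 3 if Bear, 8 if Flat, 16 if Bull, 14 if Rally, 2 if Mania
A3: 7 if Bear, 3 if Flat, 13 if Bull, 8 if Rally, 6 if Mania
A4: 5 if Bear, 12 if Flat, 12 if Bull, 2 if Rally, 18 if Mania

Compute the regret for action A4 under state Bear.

4

Best payoff under Bear is 9.
Regret = 9 − 5 = 4.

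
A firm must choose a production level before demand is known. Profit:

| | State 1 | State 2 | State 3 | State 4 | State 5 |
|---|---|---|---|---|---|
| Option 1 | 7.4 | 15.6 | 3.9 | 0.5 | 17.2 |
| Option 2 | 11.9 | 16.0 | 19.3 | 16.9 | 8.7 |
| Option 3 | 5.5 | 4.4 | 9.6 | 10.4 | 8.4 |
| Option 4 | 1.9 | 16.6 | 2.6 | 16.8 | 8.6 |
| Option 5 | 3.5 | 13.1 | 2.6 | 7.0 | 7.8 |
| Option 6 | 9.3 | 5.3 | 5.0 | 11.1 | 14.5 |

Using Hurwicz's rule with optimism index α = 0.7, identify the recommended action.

Option 2

Option 1: 0.7·17.2 + 0.3·0.5 = 12.19
Option 2: 0.7·19.3 + 0.3·8.7 = 16.12
Option 3: 0.7·10.4 + 0.3·4.4 = 8.6
Option 4: 0.7·16.8 + 0.3·1.9 = 12.33
Option 5: 0.7·13.1 + 0.3·2.6 = 9.95
Option 6: 0.7·14.5 + 0.3·5.0 = 11.65
Highest Hurwicz score = 16.12 → Option 2.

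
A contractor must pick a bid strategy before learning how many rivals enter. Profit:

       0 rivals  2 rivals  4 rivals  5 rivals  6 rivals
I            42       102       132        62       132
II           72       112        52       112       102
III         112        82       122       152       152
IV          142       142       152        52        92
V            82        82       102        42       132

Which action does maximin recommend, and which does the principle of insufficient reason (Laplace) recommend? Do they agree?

maximin → III; laplace → III (agree)

Row minima: I=42, II=52, III=82, IV=52, V=42
Best worst-case = 82 → III.
Row averages: I=94, II=90, III=124, IV=116, V=88
Highest average = 124 → III.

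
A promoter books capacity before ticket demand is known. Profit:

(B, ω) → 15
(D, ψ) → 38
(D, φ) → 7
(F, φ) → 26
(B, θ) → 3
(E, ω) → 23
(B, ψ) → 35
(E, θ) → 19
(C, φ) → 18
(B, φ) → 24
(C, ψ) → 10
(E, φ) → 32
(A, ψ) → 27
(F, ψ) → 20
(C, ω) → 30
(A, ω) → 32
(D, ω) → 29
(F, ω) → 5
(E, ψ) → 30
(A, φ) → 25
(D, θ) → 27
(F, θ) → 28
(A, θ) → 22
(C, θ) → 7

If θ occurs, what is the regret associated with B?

25

Best payoff under θ is 28.
Regret = 28 − 3 = 25.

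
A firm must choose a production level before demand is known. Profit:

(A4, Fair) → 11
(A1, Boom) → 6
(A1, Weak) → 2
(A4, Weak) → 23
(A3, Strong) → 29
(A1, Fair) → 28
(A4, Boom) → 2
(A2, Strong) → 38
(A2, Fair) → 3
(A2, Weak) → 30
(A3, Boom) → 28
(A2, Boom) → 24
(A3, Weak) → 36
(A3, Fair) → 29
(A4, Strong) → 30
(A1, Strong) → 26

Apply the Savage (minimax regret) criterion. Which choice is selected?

Column bests: Weak=36, Fair=29, Strong=38, Boom=28.
A1 regrets: 34, 1, 12, 22 → max 34
A2 regrets: 6, 26, 0, 4 → max 26
A3 regrets: 0, 0, 9, 0 → max 9
A4 regrets: 13, 18, 8, 26 → max 26
Smallest max regret = 9 → A3.

A3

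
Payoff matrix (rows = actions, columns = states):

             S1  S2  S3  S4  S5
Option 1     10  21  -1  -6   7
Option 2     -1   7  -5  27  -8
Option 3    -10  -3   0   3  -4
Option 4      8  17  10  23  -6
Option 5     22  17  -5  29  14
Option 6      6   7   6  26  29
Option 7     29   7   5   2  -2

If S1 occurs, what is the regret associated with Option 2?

Best payoff under S1 is 29.
Regret = 29 − (-1) = 30.

30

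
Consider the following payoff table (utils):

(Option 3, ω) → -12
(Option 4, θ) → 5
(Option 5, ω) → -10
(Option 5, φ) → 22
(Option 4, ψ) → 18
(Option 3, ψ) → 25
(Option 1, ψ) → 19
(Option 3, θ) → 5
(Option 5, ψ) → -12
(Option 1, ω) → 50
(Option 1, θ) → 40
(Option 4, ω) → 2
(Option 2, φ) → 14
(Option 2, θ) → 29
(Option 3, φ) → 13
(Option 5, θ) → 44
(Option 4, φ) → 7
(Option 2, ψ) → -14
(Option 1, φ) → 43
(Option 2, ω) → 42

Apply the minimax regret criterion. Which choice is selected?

Column bests: θ=44, φ=43, ψ=25, ω=50.
Option 1 regrets: 4, 0, 6, 0 → max 6
Option 2 regrets: 15, 29, 39, 8 → max 39
Option 3 regrets: 39, 30, 0, 62 → max 62
Option 4 regrets: 39, 36, 7, 48 → max 48
Option 5 regrets: 0, 21, 37, 60 → max 60
Smallest max regret = 6 → Option 1.

Option 1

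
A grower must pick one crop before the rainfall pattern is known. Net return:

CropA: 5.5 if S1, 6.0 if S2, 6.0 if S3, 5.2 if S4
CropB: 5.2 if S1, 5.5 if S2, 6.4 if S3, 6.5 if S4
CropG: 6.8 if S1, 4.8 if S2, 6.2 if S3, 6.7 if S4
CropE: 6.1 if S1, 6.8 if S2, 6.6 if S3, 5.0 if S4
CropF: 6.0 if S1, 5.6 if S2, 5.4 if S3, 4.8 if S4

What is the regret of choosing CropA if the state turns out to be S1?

Best payoff under S1 is 6.8.
Regret = 6.8 − 5.5 = 1.3.

1.3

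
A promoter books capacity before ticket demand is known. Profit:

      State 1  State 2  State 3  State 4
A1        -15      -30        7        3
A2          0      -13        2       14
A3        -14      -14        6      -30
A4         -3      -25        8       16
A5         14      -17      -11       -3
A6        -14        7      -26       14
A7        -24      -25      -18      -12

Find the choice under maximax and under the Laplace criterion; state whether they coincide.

maximax → A4; laplace → A2 (disagree)

Row maxima: A1=7, A2=14, A3=6, A4=16, A5=14, A6=14, A7=-12
Best best-case = 16 → A4.
Row averages: A1=-8.75, A2=0.75, A3=-13, A4=-1, A5=-4.25, A6=-4.75, A7=-19.75
Highest average = 0.75 → A2.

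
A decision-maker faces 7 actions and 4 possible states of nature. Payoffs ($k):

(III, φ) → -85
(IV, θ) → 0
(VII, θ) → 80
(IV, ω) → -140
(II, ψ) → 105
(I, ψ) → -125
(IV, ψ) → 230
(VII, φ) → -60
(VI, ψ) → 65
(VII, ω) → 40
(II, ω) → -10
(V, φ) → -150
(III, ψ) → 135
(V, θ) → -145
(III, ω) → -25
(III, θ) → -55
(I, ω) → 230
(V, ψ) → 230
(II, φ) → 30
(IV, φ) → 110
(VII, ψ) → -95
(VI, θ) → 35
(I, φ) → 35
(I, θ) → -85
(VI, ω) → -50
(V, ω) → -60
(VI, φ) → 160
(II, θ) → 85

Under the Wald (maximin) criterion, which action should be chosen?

II

Row minima: I=-125, II=-10, III=-85, IV=-140, V=-150, VI=-50, VII=-95
Best worst-case = -10 → II.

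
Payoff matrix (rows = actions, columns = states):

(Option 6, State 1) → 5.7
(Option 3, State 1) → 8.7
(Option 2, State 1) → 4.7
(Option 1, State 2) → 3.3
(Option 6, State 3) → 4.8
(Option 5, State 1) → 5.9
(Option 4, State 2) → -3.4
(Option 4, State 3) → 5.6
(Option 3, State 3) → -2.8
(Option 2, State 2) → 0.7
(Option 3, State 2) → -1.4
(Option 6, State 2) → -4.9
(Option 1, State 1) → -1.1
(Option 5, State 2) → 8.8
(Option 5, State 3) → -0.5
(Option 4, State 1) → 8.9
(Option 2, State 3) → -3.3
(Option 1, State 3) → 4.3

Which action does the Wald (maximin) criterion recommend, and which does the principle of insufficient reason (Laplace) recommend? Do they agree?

maximin → Option 5; laplace → Option 5 (agree)

Row minima: Option 1=-1.1, Option 2=-3.3, Option 3=-2.8, Option 4=-3.4, Option 5=-0.5, Option 6=-4.9
Best worst-case = -0.5 → Option 5.
Row averages: Option 1=13/6, Option 2=0.7, Option 3=1.5, Option 4=3.7, Option 5=71/15, Option 6=28/15
Highest average = 71/15 → Option 5.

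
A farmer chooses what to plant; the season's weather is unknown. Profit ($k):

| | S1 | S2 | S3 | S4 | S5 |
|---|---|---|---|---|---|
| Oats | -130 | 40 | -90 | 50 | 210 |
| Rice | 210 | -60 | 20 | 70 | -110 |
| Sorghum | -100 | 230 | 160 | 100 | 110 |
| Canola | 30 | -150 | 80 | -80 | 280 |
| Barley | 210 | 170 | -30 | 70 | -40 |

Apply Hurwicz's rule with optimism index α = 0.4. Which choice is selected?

Oats: 0.4·210 + 0.6·(-130) = 6
Rice: 0.4·210 + 0.6·(-110) = 18
Sorghum: 0.4·230 + 0.6·(-100) = 32
Canola: 0.4·280 + 0.6·(-150) = 22
Barley: 0.4·210 + 0.6·(-40) = 60
Highest Hurwicz score = 60 → Barley.

Barley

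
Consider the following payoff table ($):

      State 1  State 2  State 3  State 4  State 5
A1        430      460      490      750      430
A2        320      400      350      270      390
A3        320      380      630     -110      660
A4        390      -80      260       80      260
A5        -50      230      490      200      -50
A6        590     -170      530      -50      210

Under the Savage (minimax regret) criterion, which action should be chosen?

Column bests: State 1=590, State 2=460, State 3=630, State 4=750, State 5=660.
A1 regrets: 160, 0, 140, 0, 230 → max 230
A2 regrets: 270, 60, 280, 480, 270 → max 480
A3 regrets: 270, 80, 0, 860, 0 → max 860
A4 regrets: 200, 540, 370, 670, 400 → max 670
A5 regrets: 640, 230, 140, 550, 710 → max 710
A6 regrets: 0, 630, 100, 800, 450 → max 800
Smallest max regret = 230 → A1.

A1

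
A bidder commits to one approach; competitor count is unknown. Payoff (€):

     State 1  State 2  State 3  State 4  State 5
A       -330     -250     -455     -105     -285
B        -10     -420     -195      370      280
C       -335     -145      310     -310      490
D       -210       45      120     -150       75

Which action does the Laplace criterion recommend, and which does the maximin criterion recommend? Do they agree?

Row averages: A=-285, B=5, C=2, D=-24
Highest average = 5 → B.
Row minima: A=-455, B=-420, C=-335, D=-210
Best worst-case = -210 → D.

laplace → B; maximin → D (disagree)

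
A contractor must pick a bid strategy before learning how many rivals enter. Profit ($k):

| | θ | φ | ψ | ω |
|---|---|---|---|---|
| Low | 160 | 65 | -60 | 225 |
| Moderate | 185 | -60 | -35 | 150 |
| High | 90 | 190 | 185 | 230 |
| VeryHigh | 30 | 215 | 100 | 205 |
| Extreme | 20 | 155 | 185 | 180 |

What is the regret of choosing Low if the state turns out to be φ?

Best payoff under φ is 215.
Regret = 215 − 65 = 150.

150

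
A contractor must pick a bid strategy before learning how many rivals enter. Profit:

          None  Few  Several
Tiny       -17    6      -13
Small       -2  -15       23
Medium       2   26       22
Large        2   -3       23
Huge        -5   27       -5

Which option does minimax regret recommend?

Column bests: None=2, Few=27, Several=23.
Tiny regrets: 19, 21, 36 → max 36
Small regrets: 4, 42, 0 → max 42
Medium regrets: 0, 1, 1 → max 1
Large regrets: 0, 30, 0 → max 30
Huge regrets: 7, 0, 28 → max 28
Smallest max regret = 1 → Medium.

Medium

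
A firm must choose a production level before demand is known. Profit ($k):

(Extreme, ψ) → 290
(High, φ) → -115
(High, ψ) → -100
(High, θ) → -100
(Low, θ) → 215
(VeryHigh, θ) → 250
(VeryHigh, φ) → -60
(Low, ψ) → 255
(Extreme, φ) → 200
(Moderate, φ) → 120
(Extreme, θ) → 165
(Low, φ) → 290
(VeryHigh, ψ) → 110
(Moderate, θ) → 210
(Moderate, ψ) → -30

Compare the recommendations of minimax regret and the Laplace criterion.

minimax regret → Low; laplace → Low (agree)

Column bests: θ=250, φ=290, ψ=290.
Low regrets: 35, 0, 35 → max 35
Moderate regrets: 40, 170, 320 → max 320
High regrets: 350, 405, 390 → max 405
VeryHigh regrets: 0, 350, 180 → max 350
Extreme regrets: 85, 90, 0 → max 90
Smallest max regret = 35 → Low.
Row averages: Low=760/3, Moderate=100, High=-105, VeryHigh=100, Extreme=655/3
Highest average = 760/3 → Low.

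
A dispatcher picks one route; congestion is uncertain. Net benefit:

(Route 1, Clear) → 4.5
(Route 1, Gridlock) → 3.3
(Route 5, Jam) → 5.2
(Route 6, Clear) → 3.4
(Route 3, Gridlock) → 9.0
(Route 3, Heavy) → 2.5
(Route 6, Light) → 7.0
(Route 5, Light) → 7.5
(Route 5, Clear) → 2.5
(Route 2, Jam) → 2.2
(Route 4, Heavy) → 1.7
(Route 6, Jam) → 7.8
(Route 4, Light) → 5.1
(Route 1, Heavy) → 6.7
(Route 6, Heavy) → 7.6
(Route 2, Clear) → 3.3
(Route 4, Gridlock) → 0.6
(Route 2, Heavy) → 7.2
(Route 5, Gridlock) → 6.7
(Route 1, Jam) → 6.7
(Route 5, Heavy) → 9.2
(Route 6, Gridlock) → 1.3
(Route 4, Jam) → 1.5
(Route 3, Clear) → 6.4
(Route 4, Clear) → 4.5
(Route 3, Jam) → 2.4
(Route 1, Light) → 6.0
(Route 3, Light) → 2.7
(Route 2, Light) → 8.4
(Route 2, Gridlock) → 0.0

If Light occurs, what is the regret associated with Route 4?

3.3

Best payoff under Light is 8.4.
Regret = 8.4 − 5.1 = 3.3.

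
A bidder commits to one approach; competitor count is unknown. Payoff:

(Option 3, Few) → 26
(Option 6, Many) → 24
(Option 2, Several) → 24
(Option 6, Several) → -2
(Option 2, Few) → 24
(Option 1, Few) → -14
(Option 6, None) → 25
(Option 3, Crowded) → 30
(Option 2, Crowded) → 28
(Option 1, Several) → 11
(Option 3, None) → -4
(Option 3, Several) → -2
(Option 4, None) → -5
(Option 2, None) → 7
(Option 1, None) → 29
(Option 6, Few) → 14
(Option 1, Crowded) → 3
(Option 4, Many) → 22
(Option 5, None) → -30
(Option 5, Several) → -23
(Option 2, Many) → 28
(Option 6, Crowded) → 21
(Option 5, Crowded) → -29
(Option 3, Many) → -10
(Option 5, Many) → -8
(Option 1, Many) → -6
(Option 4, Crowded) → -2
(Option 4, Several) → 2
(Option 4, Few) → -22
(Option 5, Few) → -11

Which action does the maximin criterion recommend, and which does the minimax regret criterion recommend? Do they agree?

Row minima: Option 1=-14, Option 2=7, Option 3=-10, Option 4=-22, Option 5=-30, Option 6=-2
Best worst-case = 7 → Option 2.
Column bests: None=29, Few=26, Several=24, Many=28, Crowded=30.
Option 1 regrets: 0, 40, 13, 34, 27 → max 40
Option 2 regrets: 22, 2, 0, 0, 2 → max 22
Option 3 regrets: 33, 0, 26, 38, 0 → max 38
Option 4 regrets: 34, 48, 22, 6, 32 → max 48
Option 5 regrets: 59, 37, 47, 36, 59 → max 59
Option 6 regrets: 4, 12, 26, 4, 9 → max 26
Smallest max regret = 22 → Option 2.

maximin → Option 2; minimax regret → Option 2 (agree)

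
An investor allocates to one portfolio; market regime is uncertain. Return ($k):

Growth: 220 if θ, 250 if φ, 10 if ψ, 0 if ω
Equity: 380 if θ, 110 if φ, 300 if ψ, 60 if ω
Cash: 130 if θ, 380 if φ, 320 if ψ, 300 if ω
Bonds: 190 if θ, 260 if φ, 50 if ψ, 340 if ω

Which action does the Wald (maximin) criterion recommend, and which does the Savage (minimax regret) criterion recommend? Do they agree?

maximin → Cash; minimax regret → Cash (agree)

Row minima: Growth=0, Equity=60, Cash=130, Bonds=50
Best worst-case = 130 → Cash.
Column bests: θ=380, φ=380, ψ=320, ω=340.
Growth regrets: 160, 130, 310, 340 → max 340
Equity regrets: 0, 270, 20, 280 → max 280
Cash regrets: 250, 0, 0, 40 → max 250
Bonds regrets: 190, 120, 270, 0 → max 270
Smallest max regret = 250 → Cash.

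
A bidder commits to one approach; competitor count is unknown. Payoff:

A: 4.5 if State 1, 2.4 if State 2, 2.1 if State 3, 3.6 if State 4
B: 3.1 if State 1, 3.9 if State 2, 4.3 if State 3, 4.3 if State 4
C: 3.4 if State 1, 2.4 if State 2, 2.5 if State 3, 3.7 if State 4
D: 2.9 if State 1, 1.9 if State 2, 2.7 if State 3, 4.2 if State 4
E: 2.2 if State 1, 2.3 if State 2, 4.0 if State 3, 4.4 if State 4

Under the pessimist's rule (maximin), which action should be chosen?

Row minima: A=2.1, B=3.1, C=2.4, D=1.9, E=2.2
Best worst-case = 3.1 → B.

B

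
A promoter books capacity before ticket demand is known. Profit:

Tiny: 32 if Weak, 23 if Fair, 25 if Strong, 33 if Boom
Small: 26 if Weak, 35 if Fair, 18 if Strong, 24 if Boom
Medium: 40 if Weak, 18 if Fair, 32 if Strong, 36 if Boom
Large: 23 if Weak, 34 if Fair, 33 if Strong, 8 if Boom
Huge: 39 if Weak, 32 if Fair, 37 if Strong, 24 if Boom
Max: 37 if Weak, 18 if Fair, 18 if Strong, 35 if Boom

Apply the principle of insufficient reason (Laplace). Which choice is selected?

Huge

Row averages: Tiny=28.25, Small=25.75, Medium=31.5, Large=24.5, Huge=33, Max=27
Highest average = 33 → Huge.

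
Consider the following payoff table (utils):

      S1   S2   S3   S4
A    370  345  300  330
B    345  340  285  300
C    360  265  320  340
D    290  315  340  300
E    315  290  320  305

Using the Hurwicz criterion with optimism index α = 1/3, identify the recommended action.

A: 1/3·370 + 2/3·300 = 970/3
B: 1/3·345 + 2/3·285 = 305
C: 1/3·360 + 2/3·265 = 890/3
D: 1/3·340 + 2/3·290 = 920/3
E: 1/3·320 + 2/3·290 = 300
Highest Hurwicz score = 970/3 → A.

A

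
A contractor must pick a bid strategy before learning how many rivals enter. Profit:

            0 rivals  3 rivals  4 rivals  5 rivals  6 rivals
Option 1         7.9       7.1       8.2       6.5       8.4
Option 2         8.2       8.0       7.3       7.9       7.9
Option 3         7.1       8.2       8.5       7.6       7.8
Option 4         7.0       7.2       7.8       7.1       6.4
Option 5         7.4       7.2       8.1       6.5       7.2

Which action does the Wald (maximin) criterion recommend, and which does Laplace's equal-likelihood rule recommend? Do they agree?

Row minima: Option 1=6.5, Option 2=7.3, Option 3=7.1, Option 4=6.4, Option 5=6.5
Best worst-case = 7.3 → Option 2.
Row averages: Option 1=7.62, Option 2=7.86, Option 3=7.84, Option 4=7.1, Option 5=7.28
Highest average = 7.86 → Option 2.

maximin → Option 2; laplace → Option 2 (agree)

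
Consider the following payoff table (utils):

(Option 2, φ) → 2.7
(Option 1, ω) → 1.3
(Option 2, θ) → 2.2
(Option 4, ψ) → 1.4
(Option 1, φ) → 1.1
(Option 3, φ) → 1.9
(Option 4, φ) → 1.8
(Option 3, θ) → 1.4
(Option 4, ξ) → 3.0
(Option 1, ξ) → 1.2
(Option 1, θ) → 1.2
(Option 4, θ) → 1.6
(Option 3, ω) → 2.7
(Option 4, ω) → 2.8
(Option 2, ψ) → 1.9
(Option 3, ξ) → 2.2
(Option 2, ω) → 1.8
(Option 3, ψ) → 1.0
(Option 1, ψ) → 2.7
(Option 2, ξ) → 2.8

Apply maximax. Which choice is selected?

Row maxima: Option 1=2.7, Option 2=2.8, Option 3=2.7, Option 4=3.0
Best best-case = 3.0 → Option 4.

Option 4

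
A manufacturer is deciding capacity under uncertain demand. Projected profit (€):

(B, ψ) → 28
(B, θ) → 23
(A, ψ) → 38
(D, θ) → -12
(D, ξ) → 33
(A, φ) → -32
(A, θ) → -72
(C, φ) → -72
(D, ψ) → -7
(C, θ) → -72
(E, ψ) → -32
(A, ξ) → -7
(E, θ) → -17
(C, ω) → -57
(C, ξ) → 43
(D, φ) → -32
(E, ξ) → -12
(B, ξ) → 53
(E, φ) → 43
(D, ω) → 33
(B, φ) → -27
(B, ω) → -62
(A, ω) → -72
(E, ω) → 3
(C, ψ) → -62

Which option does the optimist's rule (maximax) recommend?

B

Row maxima: A=38, B=53, C=43, D=33, E=43
Best best-case = 53 → B.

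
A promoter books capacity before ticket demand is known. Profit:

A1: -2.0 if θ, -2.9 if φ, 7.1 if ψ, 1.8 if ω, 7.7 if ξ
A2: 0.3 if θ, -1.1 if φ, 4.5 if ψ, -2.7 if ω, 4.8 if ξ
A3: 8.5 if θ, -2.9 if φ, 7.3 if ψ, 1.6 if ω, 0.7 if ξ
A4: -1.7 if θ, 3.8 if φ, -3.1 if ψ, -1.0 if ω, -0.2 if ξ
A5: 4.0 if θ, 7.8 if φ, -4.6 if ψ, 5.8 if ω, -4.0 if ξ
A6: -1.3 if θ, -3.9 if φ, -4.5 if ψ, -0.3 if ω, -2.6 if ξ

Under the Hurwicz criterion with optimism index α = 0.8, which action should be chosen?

A1: 0.8·7.7 + 0.2·(-2.9) = 5.58
A2: 0.8·4.8 + 0.2·(-2.7) = 3.3
A3: 0.8·8.5 + 0.2·(-2.9) = 6.22
A4: 0.8·3.8 + 0.2·(-3.1) = 2.42
A5: 0.8·7.8 + 0.2·(-4.6) = 5.32
A6: 0.8·(-0.3) + 0.2·(-4.5) = -1.14
Highest Hurwicz score = 6.22 → A3.

A3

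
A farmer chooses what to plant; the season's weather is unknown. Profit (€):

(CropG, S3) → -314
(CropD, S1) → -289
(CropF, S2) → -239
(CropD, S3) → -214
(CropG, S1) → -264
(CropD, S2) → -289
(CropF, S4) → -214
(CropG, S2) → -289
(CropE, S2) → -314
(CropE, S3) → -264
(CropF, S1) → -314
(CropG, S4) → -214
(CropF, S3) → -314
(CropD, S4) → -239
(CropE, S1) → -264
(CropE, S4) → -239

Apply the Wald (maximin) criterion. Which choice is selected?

CropD

Row minima: CropG=-314, CropF=-314, CropD=-289, CropE=-314
Best worst-case = -289 → CropD.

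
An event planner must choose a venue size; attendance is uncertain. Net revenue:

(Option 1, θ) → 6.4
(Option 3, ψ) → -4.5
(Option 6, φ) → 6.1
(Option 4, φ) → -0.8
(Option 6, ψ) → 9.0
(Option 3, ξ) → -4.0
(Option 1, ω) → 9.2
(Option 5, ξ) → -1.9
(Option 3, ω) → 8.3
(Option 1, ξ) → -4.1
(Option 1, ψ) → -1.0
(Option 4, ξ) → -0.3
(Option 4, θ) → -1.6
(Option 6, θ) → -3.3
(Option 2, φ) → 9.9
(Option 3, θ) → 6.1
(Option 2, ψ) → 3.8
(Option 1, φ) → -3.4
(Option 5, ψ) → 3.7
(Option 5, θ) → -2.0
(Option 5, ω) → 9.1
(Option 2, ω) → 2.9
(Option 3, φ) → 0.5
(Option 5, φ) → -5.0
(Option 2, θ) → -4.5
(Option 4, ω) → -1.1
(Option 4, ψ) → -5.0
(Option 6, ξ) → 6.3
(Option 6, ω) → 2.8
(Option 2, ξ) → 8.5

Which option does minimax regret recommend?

Column bests: θ=6.4, φ=9.9, ψ=9.0, ω=9.2, ξ=8.5.
Option 1 regrets: 0.0, 13.3, 10.0, 0.0, 12.6 → max 13.3
Option 2 regrets: 10.9, 0.0, 5.2, 6.3, 0.0 → max 10.9
Option 3 regrets: 0.3, 9.4, 13.5, 0.9, 12.5 → max 13.5
Option 4 regrets: 8.0, 10.7, 14.0, 10.3, 8.8 → max 14.0
Option 5 regrets: 8.4, 14.9, 5.3, 0.1, 10.4 → max 14.9
Option 6 regrets: 9.7, 3.8, 0.0, 6.4, 2.2 → max 9.7
Smallest max regret = 9.7 → Option 6.

Option 6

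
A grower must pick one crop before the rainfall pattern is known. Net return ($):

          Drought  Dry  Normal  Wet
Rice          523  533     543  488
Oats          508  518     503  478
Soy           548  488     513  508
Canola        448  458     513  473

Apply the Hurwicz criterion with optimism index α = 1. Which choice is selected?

Soy

Rice: 1·543 + 0·488 = 543
Oats: 1·518 + 0·478 = 518
Soy: 1·548 + 0·488 = 548
Canola: 1·513 + 0·448 = 513
Highest Hurwicz score = 548 → Soy.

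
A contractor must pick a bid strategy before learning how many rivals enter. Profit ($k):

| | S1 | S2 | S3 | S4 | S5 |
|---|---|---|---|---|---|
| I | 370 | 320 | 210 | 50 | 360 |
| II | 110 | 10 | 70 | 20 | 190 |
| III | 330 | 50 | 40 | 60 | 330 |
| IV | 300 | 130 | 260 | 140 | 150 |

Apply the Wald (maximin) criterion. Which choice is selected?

Row minima: I=50, II=10, III=40, IV=130
Best worst-case = 130 → IV.

IV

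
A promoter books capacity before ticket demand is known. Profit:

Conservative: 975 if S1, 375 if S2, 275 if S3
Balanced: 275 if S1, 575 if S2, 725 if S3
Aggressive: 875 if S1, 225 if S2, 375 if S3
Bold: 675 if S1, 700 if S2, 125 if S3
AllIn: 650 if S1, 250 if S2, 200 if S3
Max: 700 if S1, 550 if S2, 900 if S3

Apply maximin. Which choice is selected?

Max

Row minima: Conservative=275, Balanced=275, Aggressive=225, Bold=125, AllIn=200, Max=550
Best worst-case = 550 → Max.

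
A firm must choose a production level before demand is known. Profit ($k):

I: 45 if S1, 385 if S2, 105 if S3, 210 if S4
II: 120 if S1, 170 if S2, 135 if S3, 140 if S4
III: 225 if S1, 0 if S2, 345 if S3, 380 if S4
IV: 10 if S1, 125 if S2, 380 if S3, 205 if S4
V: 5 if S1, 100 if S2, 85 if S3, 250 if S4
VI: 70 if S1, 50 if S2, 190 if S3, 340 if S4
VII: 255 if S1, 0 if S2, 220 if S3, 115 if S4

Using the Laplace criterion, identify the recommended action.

Row averages: I=186.25, II=141.25, III=237.5, IV=180, V=110, VI=162.5, VII=147.5
Highest average = 237.5 → III.

III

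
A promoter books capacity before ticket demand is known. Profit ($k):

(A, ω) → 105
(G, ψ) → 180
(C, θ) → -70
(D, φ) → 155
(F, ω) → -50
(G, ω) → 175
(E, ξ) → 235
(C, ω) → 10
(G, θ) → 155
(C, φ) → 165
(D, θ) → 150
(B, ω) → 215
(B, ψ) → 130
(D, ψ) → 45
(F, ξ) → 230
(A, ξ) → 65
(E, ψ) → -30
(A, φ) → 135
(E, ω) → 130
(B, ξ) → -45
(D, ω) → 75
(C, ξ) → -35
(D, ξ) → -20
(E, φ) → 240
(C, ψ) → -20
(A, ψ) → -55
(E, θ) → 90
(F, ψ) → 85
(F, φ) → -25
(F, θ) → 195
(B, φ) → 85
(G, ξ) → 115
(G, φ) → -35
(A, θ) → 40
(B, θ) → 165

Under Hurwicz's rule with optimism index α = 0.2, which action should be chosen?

E

A: 0.2·135 + 0.8·(-55) = -17
B: 0.2·215 + 0.8·(-45) = 7
C: 0.2·165 + 0.8·(-70) = -23
D: 0.2·155 + 0.8·(-20) = 15
E: 0.2·240 + 0.8·(-30) = 24
F: 0.2·230 + 0.8·(-50) = 6
G: 0.2·180 + 0.8·(-35) = 8
Highest Hurwicz score = 24 → E.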